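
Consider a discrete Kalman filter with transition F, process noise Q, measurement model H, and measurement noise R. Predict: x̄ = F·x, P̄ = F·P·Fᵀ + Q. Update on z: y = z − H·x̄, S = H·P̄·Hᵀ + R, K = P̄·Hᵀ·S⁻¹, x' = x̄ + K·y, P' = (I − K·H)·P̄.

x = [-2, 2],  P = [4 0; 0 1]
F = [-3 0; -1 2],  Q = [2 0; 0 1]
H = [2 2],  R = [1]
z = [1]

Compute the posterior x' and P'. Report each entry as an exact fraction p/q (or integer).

x̄ = F·x = [6, 6]
P̄ = F·P·Fᵀ + Q = [38 12; 12 9]
y = z − H·x̄ = [-23]
S = H·P̄·Hᵀ + R = [285]
K = P̄·Hᵀ·S⁻¹ = [20/57; 14/95]
x' = x̄ + K·y = [-118/57, 248/95]
P' = (I − K·H)·P̄ = [166/57 -52/19; -52/19 267/95]

x' = [-118/57, 248/95]
P' = [166/57 -52/19; -52/19 267/95]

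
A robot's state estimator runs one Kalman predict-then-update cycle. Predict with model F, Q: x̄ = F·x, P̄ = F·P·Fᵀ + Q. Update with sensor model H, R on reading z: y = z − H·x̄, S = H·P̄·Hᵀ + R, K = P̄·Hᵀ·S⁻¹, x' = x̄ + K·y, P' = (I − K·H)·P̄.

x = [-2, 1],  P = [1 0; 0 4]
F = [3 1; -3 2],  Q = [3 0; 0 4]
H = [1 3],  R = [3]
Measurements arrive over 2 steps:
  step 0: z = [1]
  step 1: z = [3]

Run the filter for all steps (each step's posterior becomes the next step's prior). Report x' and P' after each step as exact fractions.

step 0: x' = [-802/137, 322/137], P' = [4215/274 -696/137; -696/137 275/137]
step 1: x' = [-99531/153563, 193395/153563], P' = [3754479/307126 -1343571/307126; -1343571/307126 580651/307126]

step 0: x̄ = F·x = [-5, 8]
step 0: P̄ = F·P·Fᵀ + Q = [16 -1; -1 29]
step 0: y = z − H·x̄ = [-18]
step 0: S = H·P̄·Hᵀ + R = [274]
step 0: K = P̄·Hᵀ·S⁻¹ = [13/274; 43/137]
step 0: x' = x̄ + K·y = [-802/137, 322/137]
step 0: P' = (I − K·H)·P̄ = [4215/274 -696/137; -696/137 275/137]
step 1: x̄ = F·x = [-2084/137, 3050/137]
step 1: P̄ = F·P·Fᵀ + Q = [30955/274 -41011/274; -41011/274 57935/274]
step 1: y = z − H·x̄ = [-6655/137]
step 1: S = H·P̄·Hᵀ + R = [153563/137]
step 1: K = P̄·Hᵀ·S⁻¹ = [-46039/153563; 66397/153563]
step 1: x' = x̄ + K·y = [-99531/153563, 193395/153563]
step 1: P' = (I − K·H)·P̄ = [3754479/307126 -1343571/307126; -1343571/307126 580651/307126]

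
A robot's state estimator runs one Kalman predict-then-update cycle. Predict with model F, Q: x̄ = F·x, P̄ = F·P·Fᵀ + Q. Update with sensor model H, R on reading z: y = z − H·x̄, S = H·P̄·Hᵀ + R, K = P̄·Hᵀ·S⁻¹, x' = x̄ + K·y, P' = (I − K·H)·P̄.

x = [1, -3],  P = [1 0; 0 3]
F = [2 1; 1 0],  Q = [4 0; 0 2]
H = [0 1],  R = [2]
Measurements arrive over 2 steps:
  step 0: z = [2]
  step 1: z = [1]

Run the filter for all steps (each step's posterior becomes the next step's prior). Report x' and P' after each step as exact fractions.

step 0: x' = [-3/5, 8/5], P' = [51/5 4/5; 4/5 6/5]
step 1: x' = [198/71, 55/71], P' = [1246/71 212/71; 212/71 122/71]

step 0: x̄ = F·x = [-1, 1]
step 0: P̄ = F·P·Fᵀ + Q = [11 2; 2 3]
step 0: y = z − H·x̄ = [1]
step 0: S = H·P̄·Hᵀ + R = [5]
step 0: K = P̄·Hᵀ·S⁻¹ = [2/5; 3/5]
step 0: x' = x̄ + K·y = [-3/5, 8/5]
step 0: P' = (I − K·H)·P̄ = [51/5 4/5; 4/5 6/5]
step 1: x̄ = F·x = [2/5, -3/5]
step 1: P̄ = F·P·Fᵀ + Q = [246/5 106/5; 106/5 61/5]
step 1: y = z − H·x̄ = [8/5]
step 1: S = H·P̄·Hᵀ + R = [71/5]
step 1: K = P̄·Hᵀ·S⁻¹ = [106/71; 61/71]
step 1: x' = x̄ + K·y = [198/71, 55/71]
step 1: P' = (I − K·H)·P̄ = [1246/71 212/71; 212/71 122/71]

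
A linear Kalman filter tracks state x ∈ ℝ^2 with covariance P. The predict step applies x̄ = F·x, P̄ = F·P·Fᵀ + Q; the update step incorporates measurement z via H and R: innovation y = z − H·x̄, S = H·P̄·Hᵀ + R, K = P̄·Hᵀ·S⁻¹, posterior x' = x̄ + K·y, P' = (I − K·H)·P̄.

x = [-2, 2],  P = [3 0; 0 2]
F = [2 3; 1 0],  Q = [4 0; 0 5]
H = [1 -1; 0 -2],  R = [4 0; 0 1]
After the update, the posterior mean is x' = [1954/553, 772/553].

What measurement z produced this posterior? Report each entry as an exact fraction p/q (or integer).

z = [2, -3]

x̄ = F·x = [2, -2]
P̄ = F·P·Fᵀ + Q = [34 6; 6 8]
S = H·P̄·Hᵀ + R = [34 4; 4 33]
K = P̄·Hᵀ·S⁻¹ = [486/553 -260/553; -1/553 -268/553]
x' − x̄ = [848/553, 1878/553] = K·y
y = (KᵀK)⁻¹·Kᵀ·(x' − x̄) = [-2, -7]
z = y + H·x̄ = [-2, -7] + [4, 4] = [2, -3]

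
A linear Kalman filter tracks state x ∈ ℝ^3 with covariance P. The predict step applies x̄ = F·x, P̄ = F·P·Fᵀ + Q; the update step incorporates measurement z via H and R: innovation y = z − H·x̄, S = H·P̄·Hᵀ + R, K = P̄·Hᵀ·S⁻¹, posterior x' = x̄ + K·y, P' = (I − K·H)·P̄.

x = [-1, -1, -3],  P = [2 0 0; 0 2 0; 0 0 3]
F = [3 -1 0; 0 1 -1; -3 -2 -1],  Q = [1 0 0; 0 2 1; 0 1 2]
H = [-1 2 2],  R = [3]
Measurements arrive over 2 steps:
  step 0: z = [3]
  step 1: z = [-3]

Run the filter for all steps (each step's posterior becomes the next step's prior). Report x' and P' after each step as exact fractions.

step 0: x' = [527/240, 11/15, 119/60], P' = [2231/240 23/15 167/60; 23/15 89/15 -76/15; 167/60 -76/15 104/15]
step 1: x' = [-248208/260471, 5499/260471, -529464/260471], P' = [944689/260471 -59366/260471 427123/260471; -59366/260471 5805440/260471 -5815593/260471; 427123/260471 -5815593/260471 6152144/260471]

step 0: x̄ = F·x = [-2, 2, 8]
step 0: P̄ = F·P·Fᵀ + Q = [21 -2 -14; -2 7 0; -14 0 31]
step 0: y = z − H·x̄ = [-19]
step 0: S = H·P̄·Hᵀ + R = [240]
step 0: K = P̄·Hᵀ·S⁻¹ = [-53/240; 1/15; 19/60]
step 0: x' = x̄ + K·y = [527/240, 11/15, 119/60]
step 0: P' = (I − K·H)·P̄ = [2231/240 23/15 167/60; 23/15 89/15 -76/15; 167/60 -76/15 104/15]
step 1: x̄ = F·x = [281/48, -5/4, -803/80]
step 1: P̄ = F·P·Fᵀ + Q = [3907/48 -59/4 -1437/16; -59/4 25 -21/4; -1437/16 -21/4 10493/80]
step 1: y = z − H·x̄ = [6103/240]
step 1: S = H·P̄·Hᵀ + R = [260471/240]
step 1: K = P̄·Hᵀ·S⁻¹ = [-69725/260471; 13020/260471; 81993/260471]
step 1: x' = x̄ + K·y = [-248208/260471, 5499/260471, -529464/260471]
step 1: P' = (I − K·H)·P̄ = [944689/260471 -59366/260471 427123/260471; -59366/260471 5805440/260471 -5815593/260471; 427123/260471 -5815593/260471 6152144/260471]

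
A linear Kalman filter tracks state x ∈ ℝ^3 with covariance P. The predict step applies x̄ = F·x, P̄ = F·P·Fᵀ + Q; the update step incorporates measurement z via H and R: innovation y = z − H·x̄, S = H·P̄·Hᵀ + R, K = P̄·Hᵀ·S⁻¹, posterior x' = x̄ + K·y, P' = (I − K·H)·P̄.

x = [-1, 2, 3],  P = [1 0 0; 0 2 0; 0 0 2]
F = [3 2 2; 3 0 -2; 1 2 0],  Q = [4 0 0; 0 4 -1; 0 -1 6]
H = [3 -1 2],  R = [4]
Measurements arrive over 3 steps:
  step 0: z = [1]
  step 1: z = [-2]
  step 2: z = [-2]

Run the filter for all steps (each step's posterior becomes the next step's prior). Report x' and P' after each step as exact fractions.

step 0: x̄ = F·x = [7, -9, 3]
step 0: P̄ = F·P·Fᵀ + Q = [29 1 11; 1 21 2; 11 2 15]
step 0: y = z − H·x̄ = [-35]
step 0: S = H·P̄·Hᵀ + R = [464]
step 0: K = P̄·Hᵀ·S⁻¹ = [27/116; -7/232; 61/464]
step 0: x' = x̄ + K·y = [-133/116, -1843/232, -743/464]
step 0: P' = (I − K·H)·P̄ = [112/29 247/58 -371/116; 247/58 2387/116 891/232; -371/116 891/232 3239/464]
step 1: x̄ = F·x = [-5227/232, -55/232, -494/29]
step 1: P̄ = F·P·Fᵀ + Q = [22323/116 1975/116 3971/29; 1975/116 12187/116 788/29; 3971/29 788/29 3167/29]
step 1: y = z − H·x̄ = [11533/116]
step 1: S = H·P̄·Hᵀ + R = [107595/29]
step 1: K = P̄·Hᵀ·S⁻¹ = [16127/71730; 7/71730; 17459/107595]
step 1: x' = x̄ + K·y = [-6352/35865, -16309/71730, -388037/430380]
step 1: P' = (I − K·H)·P̄ = [58546/11955 202571/11955 113053/71730; 202571/11955 1255996/11955 1944863/71730; 113053/71730 1944863/71730 1239196/107595]
step 2: x̄ = F·x = [-600227/215190, 273701/215190, -22661/35865]
step 2: P̄ = F·P·Fᵀ + Q = [102596224/107595 -944902/107595 24463349/35865; -944902/107595 8094436/107595 134548/35865; 24463349/35865 134548/35865 5964544/11955]
step 2: y = z − H·x̄ = [957967/107595]
step 2: S = H·P̄·Hᵀ + R = [2031349816/107595]
step 2: K = P̄·Hᵀ·S⁻¹ = [113878417/507837454; -5060927/1015674908; 1466943/9109192]
step 2: x' = x̄ + K·y = [-201297041/253918727, 1246781151/1015674908, 7305291/9109192]
step 2: P' = (I − K·H)·P̄ = [1064314106/253918727 3126558319/253918727 723645/2277298; 3126558319/253918727 37966864517/507837454 86086963/4554596; 723645/2277298 86086963/4554596 84678979/9109192]

step 0: x' = [-133/116, -1843/232, -743/464], P' = [112/29 247/58 -371/116; 247/58 2387/116 891/232; -371/116 891/232 3239/464]
step 1: x' = [-6352/35865, -16309/71730, -388037/430380], P' = [58546/11955 202571/11955 113053/71730; 202571/11955 1255996/11955 1944863/71730; 113053/71730 1944863/71730 1239196/107595]
step 2: x' = [-201297041/253918727, 1246781151/1015674908, 7305291/9109192], P' = [1064314106/253918727 3126558319/253918727 723645/2277298; 3126558319/253918727 37966864517/507837454 86086963/4554596; 723645/2277298 86086963/4554596 84678979/9109192]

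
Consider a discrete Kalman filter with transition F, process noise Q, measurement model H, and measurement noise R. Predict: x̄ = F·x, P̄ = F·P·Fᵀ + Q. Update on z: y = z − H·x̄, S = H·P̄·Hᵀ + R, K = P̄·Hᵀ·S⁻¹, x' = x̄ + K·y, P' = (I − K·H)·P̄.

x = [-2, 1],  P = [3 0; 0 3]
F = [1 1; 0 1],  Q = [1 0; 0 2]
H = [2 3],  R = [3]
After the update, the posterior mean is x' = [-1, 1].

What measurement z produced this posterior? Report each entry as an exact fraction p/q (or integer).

z = [1]

x̄ = F·x = [-1, 1]
P̄ = F·P·Fᵀ + Q = [7 3; 3 5]
S = H·P̄·Hᵀ + R = [112]
K = P̄·Hᵀ·S⁻¹ = [23/112; 3/16]
x' − x̄ = [0, 0] = K·y
y = (KᵀK)⁻¹·Kᵀ·(x' − x̄) = [0]
z = y + H·x̄ = [0] + [1] = [1]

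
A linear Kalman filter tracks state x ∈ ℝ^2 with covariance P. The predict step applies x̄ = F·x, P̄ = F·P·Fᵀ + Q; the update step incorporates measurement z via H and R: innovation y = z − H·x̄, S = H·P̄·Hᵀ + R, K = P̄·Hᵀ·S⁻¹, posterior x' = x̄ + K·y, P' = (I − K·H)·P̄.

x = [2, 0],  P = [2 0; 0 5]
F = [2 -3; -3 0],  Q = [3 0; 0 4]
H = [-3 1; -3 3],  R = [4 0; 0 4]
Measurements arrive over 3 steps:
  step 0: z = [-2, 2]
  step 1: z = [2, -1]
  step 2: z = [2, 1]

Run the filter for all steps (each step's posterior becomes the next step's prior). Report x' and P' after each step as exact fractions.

step 0: x' = [608/707, 916/707], P' = [694/707 813/707; 813/707 2459/1414]
step 1: x' = [-1884197/1439954, -1214951/719977], P' = [680786/719977 799764/719977; 799764/719977 1217024/719977]
step 2: x' = [-54344191/177963866, 19893073/88981933], P' = [83858084/88981933 98442807/88981933; 98442807/88981933 299665663/177963866]

step 0: x̄ = F·x = [4, -6]
step 0: P̄ = F·P·Fᵀ + Q = [56 -12; -12 22]
step 0: y = z − H·x̄ = [16, 32]
step 0: S = H·P̄·Hᵀ + R = [602 714; 714 922]
step 0: K = P̄·Hᵀ·S⁻¹ = [-1269/2828 51/404; -2419/5656 357/808]
step 0: x' = x̄ + K·y = [608/707, 916/707]
step 0: P' = (I − K·H)·P̄ = [694/707 813/707; 813/707 2459/1414]
step 1: x̄ = F·x = [-1532/707, -1824/707]
step 1: P̄ = F·P·Fᵀ + Q = [12413/1414 3153/707; 3153/707 9074/707]
step 1: y = z − H·x̄ = [-194/101, 169/707]
step 1: S = H·P̄·Hᵀ + R = [13955/202 12927/202; 12927/202 167197/1414]
step 1: K = P̄·Hᵀ·S⁻¹ = [-621297/1439954 178467/1439954; -295567/719977 312945/719977]
step 1: x' = x̄ + K·y = [-1884197/1439954, -1214951/719977]
step 1: P' = (I − K·H)·P̄ = [680786/719977 799764/719977; 799764/719977 1217024/719977]
step 2: x̄ = F·x = [1760656/719977, 5652591/1439954]
step 2: P̄ = F·P·Fᵀ + Q = [6239123/719977 3113160/719977; 3113160/719977 9006982/719977]
step 2: y = z − H·x̄ = [7791253/1439954, -4953883/1439954]
step 2: S = H·P̄·Hᵀ + R = [49360037/719977 45815133/719977; 45815133/719977 84057973/719977]
step 2: K = P̄·Hᵀ·S⁻¹ = [-153131445/355927732 43754169/355927732; -290991179/711855464 308340147/711855464]
step 2: x' = x̄ + K·y = [-54344191/177963866, 19893073/88981933]
step 2: P' = (I − K·H)·P̄ = [83858084/88981933 98442807/88981933; 98442807/88981933 299665663/177963866]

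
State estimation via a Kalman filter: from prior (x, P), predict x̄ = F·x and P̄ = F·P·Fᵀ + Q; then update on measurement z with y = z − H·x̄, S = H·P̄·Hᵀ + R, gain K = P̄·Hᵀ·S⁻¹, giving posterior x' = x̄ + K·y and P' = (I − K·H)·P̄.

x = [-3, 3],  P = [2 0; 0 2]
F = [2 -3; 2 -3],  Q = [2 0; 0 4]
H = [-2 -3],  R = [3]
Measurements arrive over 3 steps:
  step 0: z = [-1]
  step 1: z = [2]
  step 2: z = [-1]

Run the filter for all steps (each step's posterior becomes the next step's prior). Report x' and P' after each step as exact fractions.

step 0: x̄ = F·x = [-15, -15]
step 0: P̄ = F·P·Fᵀ + Q = [28 26; 26 30]
step 0: y = z − H·x̄ = [-76]
step 0: S = H·P̄·Hᵀ + R = [697]
step 0: K = P̄·Hᵀ·S⁻¹ = [-134/697; -142/697]
step 0: x' = x̄ + K·y = [-271/697, 337/697]
step 0: P' = (I − K·H)·P̄ = [1560/697 -906/697; -906/697 746/697]
step 1: x̄ = F·x = [-1553/697, -1553/697]
step 1: P̄ = F·P·Fᵀ + Q = [25220/697 23826/697; 23826/697 26614/697]
step 1: y = z − H·x̄ = [-6371/697]
step 1: S = H·P̄·Hᵀ + R = [628409/697]
step 1: K = P̄·Hᵀ·S⁻¹ = [-121918/628409; -127494/628409]
step 1: x' = x̄ + K·y = [-285767/628409, -234799/628409]
step 1: P' = (I − K·H)·P̄ = [1412448/628409 -819714/628409; -819714/628409 673970/628409]
step 2: x̄ = F·x = [132863/628409, 132863/628409]
step 2: P̄ = F·P·Fᵀ + Q = [22808908/628409 21552090/628409; 21552090/628409 24065726/628409]
step 2: y = z − H·x̄ = [35906/628409]
step 2: S = H·P̄·Hᵀ + R = [568337473/628409]
step 2: K = P̄·Hᵀ·S⁻¹ = [-110274086/568337473; -115301358/568337473]
step 2: x' = x̄ + K·y = [113861387/568337473, 113574139/568337473]
step 2: P' = (I − K·H)·P̄ = [1277485032/568337473 -741382602/568337473; -741382602/568337473 609556426/568337473]

step 0: x' = [-271/697, 337/697], P' = [1560/697 -906/697; -906/697 746/697]
step 1: x' = [-285767/628409, -234799/628409], P' = [1412448/628409 -819714/628409; -819714/628409 673970/628409]
step 2: x' = [113861387/568337473, 113574139/568337473], P' = [1277485032/568337473 -741382602/568337473; -741382602/568337473 609556426/568337473]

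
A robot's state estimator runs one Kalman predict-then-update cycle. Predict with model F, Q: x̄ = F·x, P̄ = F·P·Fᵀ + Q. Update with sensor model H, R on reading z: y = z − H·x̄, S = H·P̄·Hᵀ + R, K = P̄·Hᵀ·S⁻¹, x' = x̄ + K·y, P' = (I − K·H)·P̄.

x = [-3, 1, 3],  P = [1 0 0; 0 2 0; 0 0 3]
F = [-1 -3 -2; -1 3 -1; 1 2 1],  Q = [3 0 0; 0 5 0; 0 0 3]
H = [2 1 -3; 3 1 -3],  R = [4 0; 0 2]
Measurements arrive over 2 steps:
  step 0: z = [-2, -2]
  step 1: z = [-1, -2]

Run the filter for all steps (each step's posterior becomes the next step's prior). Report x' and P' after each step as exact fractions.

step 0: x' = [-1937/1355, 2871/2710, -711/2710], P' = [2708/1355 -4542/1355 802/1355; -4542/1355 62441/2710 12639/2710; 802/1355 12639/2710 5841/2710]
step 1: x' = [-16969051/12016929, 53187379/12016929, 3073994/4005643], P' = [97318342/36050787 -247933838/36050787 1536958/36050787; -247933838/36050787 1333657762/36050787 222660130/36050787; 1536958/36050787 222660130/36050787 78312046/36050787]

step 0: x̄ = F·x = [-6, 3, 2]
step 0: P̄ = F·P·Fᵀ + Q = [34 -11 -19; -11 27 8; -19 8 15]
step 0: y = z − H·x̄ = [13, 19]
step 0: S = H·P̄·Hᵀ + R = [438 548; 548 698]
step 0: K = P̄·Hᵀ·S⁻¹ = [-383/1355 588/1355; 1589/2710 -682/1355; -419/2710 -18/1355]
step 0: x' = x̄ + K·y = [-1937/1355, 2871/2710, -711/2710]
step 0: P' = (I − K·H)·P̄ = [2708/1355 -4542/1355 802/1355; -4542/1355 62441/2710 12639/2710; 802/1355 12639/2710 5841/2710]
step 1: x̄ = F·x = [-3317/2710, 6599/1355, 1157/2710]
step 1: P̄ = F·P·Fᵀ + Q = [702459/2710 -288988/1355 -439609/2710; -288988/1355 284327/1355 181868/1355; -439609/2710 181868/1355 286579/2710]
step 1: y = z − H·x̄ = [-5803/2710, -2598/1355]
step 1: S = H·P̄·Hᵀ + R = [6749529/2710 4442229/1355; 4442229/1355 5869053/1355]
step 1: K = P̄·Hᵀ·S⁻¹ = [-4825669/12016929 19705157/36050787; 4716936/4005643 -39062071/36050787; -766841/12016929 -3832567/36050787]
step 1: x' = x̄ + K·y = [-16969051/12016929, 53187379/12016929, 3073994/4005643]
step 1: P' = (I − K·H)·P̄ = [97318342/36050787 -247933838/36050787 1536958/36050787; -247933838/36050787 1333657762/36050787 222660130/36050787; 1536958/36050787 222660130/36050787 78312046/36050787]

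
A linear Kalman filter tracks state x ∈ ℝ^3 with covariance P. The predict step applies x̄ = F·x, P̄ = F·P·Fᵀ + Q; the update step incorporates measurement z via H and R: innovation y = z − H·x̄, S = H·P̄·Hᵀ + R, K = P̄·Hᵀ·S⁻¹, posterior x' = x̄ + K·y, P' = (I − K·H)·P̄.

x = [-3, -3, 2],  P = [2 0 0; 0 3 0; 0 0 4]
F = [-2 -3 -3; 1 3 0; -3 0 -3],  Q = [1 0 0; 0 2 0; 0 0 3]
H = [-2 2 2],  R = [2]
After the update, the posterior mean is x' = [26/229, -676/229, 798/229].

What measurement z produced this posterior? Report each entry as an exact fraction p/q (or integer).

x̄ = F·x = [9, -12, 3]
P̄ = F·P·Fᵀ + Q = [72 -31 48; -31 31 -6; 48 -6 57]
S = H·P̄·Hᵀ + R = [458]
K = P̄·Hᵀ·S⁻¹ = [-55/229; 56/229; 3/229]
x' − x̄ = [-2035/229, 2072/229, 111/229] = K·y
y = (KᵀK)⁻¹·Kᵀ·(x' − x̄) = [37]
z = y + H·x̄ = [37] + [-36] = [1]

z = [1]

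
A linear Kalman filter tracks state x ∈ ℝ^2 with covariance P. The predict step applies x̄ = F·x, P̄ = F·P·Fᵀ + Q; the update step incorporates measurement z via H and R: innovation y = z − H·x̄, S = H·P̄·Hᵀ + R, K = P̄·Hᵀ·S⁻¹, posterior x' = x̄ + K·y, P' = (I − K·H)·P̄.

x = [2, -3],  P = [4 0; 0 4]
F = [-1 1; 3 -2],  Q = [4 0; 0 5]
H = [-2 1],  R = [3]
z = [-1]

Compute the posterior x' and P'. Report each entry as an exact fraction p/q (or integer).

x̄ = F·x = [-5, 12]
P̄ = F·P·Fᵀ + Q = [12 -20; -20 57]
y = z − H·x̄ = [-23]
S = H·P̄·Hᵀ + R = [188]
K = P̄·Hᵀ·S⁻¹ = [-11/47; 97/188]
x' = x̄ + K·y = [18/47, 25/188]
P' = (I − K·H)·P̄ = [80/47 127/47; 127/47 1307/188]

x' = [18/47, 25/188]
P' = [80/47 127/47; 127/47 1307/188]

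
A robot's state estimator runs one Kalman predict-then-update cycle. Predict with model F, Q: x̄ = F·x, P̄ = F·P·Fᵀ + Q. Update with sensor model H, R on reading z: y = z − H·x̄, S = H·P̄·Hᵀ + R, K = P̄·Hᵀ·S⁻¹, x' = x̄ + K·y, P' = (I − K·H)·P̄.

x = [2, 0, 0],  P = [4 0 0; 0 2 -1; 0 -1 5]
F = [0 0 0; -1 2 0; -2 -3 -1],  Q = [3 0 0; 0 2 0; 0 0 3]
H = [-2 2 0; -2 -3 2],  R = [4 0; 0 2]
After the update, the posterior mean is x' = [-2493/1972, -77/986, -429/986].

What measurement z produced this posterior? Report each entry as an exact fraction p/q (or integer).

z = [3, 2]

x̄ = F·x = [0, -2, -4]
P̄ = F·P·Fᵀ + Q = [3 0 0; 0 14 -2; 0 -2 36]
S = H·P̄·Hᵀ + R = [72 -80; -80 308]
K = P̄·Hᵀ·S⁻¹ = [-291/1972 -57/986; 309/986 -67/986; 313/986 331/986]
x' − x̄ = [-2493/1972, 1895/986, 3515/986] = K·y
y = (KᵀK)⁻¹·Kᵀ·(x' − x̄) = [7, 4]
z = y + H·x̄ = [7, 4] + [-4, -2] = [3, 2]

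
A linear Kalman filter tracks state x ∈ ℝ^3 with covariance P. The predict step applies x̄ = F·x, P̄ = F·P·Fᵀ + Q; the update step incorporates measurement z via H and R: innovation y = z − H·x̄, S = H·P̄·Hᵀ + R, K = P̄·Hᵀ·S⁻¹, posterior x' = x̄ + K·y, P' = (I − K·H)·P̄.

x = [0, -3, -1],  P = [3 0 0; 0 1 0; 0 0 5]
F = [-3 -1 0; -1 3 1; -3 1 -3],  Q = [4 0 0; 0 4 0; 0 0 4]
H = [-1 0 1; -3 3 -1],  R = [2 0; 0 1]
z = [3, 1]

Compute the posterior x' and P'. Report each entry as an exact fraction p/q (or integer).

x̄ = F·x = [3, -10, 0]
P̄ = F·P·Fᵀ + Q = [32 6 26; 6 21 -3; 26 -3 77]
y = z − H·x̄ = [6, 40]
S = H·P̄·Hᵀ + R = [59 -60; -60 621]
K = P̄·Hᵀ·S⁻¹ = [-3322/11013 -6496/33039; -301/3671 764/11013; 7277/11013 -6616/33039]
x' = x̄ + K·y = [-220519/33039, -84988/11013, -133654/33039]
P' = (I − K·H)·P̄ = [321868/33039 140116/11013 301936/33039; 140116/11013 62158/3671 138310/11013; 301936/33039 138310/11013 345598/33039]

x' = [-220519/33039, -84988/11013, -133654/33039]
P' = [321868/33039 140116/11013 301936/33039; 140116/11013 62158/3671 138310/11013; 301936/33039 138310/11013 345598/33039]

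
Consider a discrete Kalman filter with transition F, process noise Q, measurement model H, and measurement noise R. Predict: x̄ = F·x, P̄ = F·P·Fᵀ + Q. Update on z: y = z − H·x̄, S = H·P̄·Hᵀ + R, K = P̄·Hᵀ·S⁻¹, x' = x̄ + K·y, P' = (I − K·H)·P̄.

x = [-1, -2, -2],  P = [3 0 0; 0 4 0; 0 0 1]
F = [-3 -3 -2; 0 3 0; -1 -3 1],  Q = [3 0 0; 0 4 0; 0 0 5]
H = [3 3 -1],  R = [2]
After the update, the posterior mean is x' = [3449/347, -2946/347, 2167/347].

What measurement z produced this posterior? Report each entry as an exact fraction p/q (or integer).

z = [-2]

x̄ = F·x = [13, -6, 5]
P̄ = F·P·Fᵀ + Q = [70 -36 43; -36 40 -36; 43 -36 45]
S = H·P̄·Hᵀ + R = [347]
K = P̄·Hᵀ·S⁻¹ = [59/347; 48/347; -24/347]
x' − x̄ = [-1062/347, -864/347, 432/347] = K·y
y = (KᵀK)⁻¹·Kᵀ·(x' − x̄) = [-18]
z = y + H·x̄ = [-18] + [16] = [-2]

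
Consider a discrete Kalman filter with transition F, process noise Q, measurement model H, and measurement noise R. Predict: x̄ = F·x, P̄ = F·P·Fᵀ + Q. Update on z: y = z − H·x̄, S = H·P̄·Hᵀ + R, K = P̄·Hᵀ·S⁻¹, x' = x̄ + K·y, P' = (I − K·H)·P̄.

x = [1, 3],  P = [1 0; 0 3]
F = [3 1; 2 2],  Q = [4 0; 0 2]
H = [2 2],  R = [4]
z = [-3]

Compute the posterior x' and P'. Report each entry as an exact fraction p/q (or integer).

x' = [-80/59, 7/59]
P' = [160/59 -132/59; -132/59 162/59]

x̄ = F·x = [6, 8]
P̄ = F·P·Fᵀ + Q = [16 12; 12 18]
y = z − H·x̄ = [-31]
S = H·P̄·Hᵀ + R = [236]
K = P̄·Hᵀ·S⁻¹ = [14/59; 15/59]
x' = x̄ + K·y = [-80/59, 7/59]
P' = (I − K·H)·P̄ = [160/59 -132/59; -132/59 162/59]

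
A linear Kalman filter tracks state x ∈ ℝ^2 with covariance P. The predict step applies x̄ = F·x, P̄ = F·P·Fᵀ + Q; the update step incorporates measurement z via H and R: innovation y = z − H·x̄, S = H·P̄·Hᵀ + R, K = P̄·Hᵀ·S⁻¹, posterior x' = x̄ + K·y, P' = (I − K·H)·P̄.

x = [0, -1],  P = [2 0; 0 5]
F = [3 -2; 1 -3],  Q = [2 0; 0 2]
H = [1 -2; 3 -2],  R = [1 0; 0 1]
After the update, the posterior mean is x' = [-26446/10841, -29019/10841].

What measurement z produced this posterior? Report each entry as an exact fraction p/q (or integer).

x̄ = F·x = [2, 3]
P̄ = F·P·Fᵀ + Q = [40 36; 36 49]
S = H·P̄·Hᵀ + R = [93 28; 28 125]
K = P̄·Hᵀ·S⁻¹ = [-5344/10841 5360/10841; -8030/10841 2666/10841]
x' − x̄ = [-48128/10841, -61542/10841] = K·y
y = (KᵀK)⁻¹·Kᵀ·(x' − x̄) = [7, -2]
z = y + H·x̄ = [7, -2] + [-4, 0] = [3, -2]

z = [3, -2]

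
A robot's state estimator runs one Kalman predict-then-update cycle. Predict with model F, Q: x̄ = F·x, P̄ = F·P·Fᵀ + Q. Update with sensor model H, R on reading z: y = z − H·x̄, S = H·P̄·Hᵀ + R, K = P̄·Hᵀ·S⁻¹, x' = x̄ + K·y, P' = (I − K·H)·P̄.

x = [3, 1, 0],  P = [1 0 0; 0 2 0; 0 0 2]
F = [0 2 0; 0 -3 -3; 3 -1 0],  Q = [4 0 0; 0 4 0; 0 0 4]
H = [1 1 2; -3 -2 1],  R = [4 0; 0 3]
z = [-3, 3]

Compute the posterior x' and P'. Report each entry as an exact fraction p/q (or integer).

x̄ = F·x = [2, -3, 8]
P̄ = F·P·Fᵀ + Q = [12 -12 -4; -12 40 6; -4 6 15]
y = z − H·x̄ = [-18, -5]
S = H·P̄·Hᵀ + R = [100 -24; -24 142]
K = P̄·Hᵀ·S⁻¹ = [-190/1703 -224/1703; 596/1703 -355/1703; 613/1703 567/3406]
x' = x̄ + K·y = [7946/1703, -14062/1703, 2345/3406]
P' = (I − K·H)·P̄ = [15332/1703 -21348/1703 2628/1703; -21348/1703 30790/1703 -3529/1703; 2628/1703 -3529/1703 3353/3406]

x' = [7946/1703, -14062/1703, 2345/3406]
P' = [15332/1703 -21348/1703 2628/1703; -21348/1703 30790/1703 -3529/1703; 2628/1703 -3529/1703 3353/3406]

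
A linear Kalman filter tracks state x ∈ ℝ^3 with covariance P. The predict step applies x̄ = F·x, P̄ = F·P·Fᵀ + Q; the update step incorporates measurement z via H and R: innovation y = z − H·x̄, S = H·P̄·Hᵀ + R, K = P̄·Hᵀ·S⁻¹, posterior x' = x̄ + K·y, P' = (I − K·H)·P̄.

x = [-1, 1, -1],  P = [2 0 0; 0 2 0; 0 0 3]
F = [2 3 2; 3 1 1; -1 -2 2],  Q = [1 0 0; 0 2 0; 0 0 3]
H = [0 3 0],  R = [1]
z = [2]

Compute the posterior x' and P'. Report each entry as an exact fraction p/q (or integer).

x' = [283/113, 147/226, -405/113]
P' = [1815/113 12/113 -20/113; 12/113 25/226 -2/113; -20/113 -2/113 2753/113]

x̄ = F·x = [-1, -3, -3]
P̄ = F·P·Fᵀ + Q = [39 24 -4; 24 25 -4; -4 -4 25]
y = z − H·x̄ = [11]
S = H·P̄·Hᵀ + R = [226]
K = P̄·Hᵀ·S⁻¹ = [36/113; 75/226; -6/113]
x' = x̄ + K·y = [283/113, 147/226, -405/113]
P' = (I − K·H)·P̄ = [1815/113 12/113 -20/113; 12/113 25/226 -2/113; -20/113 -2/113 2753/113]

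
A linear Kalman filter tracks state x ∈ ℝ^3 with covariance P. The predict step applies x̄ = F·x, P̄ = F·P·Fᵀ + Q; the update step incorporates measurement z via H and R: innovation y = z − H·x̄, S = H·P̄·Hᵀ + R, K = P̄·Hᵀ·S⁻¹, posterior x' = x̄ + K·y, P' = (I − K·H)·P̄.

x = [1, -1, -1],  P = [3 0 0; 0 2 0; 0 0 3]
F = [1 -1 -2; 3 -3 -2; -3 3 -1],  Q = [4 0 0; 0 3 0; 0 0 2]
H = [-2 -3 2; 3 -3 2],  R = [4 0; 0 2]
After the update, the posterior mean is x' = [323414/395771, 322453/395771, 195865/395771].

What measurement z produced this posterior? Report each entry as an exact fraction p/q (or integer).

x̄ = F·x = [4, 8, -5]
P̄ = F·P·Fᵀ + Q = [21 27 -9; 27 60 -39; -9 -39 50]
S = H·P̄·Hᵀ + R = [1692 983; 983 805]
K = P̄·Hᵀ·S⁻¹ = [-78117/395771 77691/395771; -77169/395771 7212/395771; 2405/395771 90475/395771]
x' − x̄ = [-1259670/395771, -2843715/395771, 2174720/395771] = K·y
y = (KᵀK)⁻¹·Kᵀ·(x' − x̄) = [39, 23]
z = y + H·x̄ = [39, 23] + [-42, -22] = [-3, 1]

z = [-3, 1]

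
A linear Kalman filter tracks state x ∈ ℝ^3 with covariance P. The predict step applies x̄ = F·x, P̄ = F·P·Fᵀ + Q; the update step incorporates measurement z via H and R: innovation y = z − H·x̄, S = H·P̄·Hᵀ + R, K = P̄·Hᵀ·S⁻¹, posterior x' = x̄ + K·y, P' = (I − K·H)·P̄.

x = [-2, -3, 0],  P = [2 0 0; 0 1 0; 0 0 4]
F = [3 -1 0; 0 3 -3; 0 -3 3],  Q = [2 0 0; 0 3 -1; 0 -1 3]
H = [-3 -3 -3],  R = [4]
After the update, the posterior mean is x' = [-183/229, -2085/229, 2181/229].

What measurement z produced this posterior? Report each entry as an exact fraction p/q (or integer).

x̄ = F·x = [-3, -9, 9]
P̄ = F·P·Fᵀ + Q = [21 -3 3; -3 48 -46; 3 -46 48]
S = H·P̄·Hᵀ + R = [229]
K = P̄·Hᵀ·S⁻¹ = [-63/229; 3/229; -15/229]
x' − x̄ = [504/229, -24/229, 120/229] = K·y
y = (KᵀK)⁻¹·Kᵀ·(x' − x̄) = [-8]
z = y + H·x̄ = [-8] + [9] = [1]

z = [1]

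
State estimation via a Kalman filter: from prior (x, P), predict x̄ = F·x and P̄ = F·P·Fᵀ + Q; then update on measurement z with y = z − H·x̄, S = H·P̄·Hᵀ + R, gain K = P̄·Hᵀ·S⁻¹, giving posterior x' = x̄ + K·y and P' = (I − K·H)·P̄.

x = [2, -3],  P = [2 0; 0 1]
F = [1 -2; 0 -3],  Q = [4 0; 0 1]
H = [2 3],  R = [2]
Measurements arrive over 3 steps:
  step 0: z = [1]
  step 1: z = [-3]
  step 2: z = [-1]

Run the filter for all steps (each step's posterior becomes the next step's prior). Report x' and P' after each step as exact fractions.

step 0: x̄ = F·x = [8, 9]
step 0: P̄ = F·P·Fᵀ + Q = [10 6; 6 10]
step 0: y = z − H·x̄ = [-42]
step 0: S = H·P̄·Hᵀ + R = [204]
step 0: K = P̄·Hᵀ·S⁻¹ = [19/102; 7/34]
step 0: x' = x̄ + K·y = [3/17, 6/17]
step 0: P' = (I − K·H)·P̄ = [149/51 -31/17; -31/17 23/17]
step 1: x̄ = F·x = [-9/17, -18/17]
step 1: P̄ = F·P·Fᵀ + Q = [1001/51 231/17; 231/17 224/17]
step 1: y = z − H·x̄ = [21/17]
step 1: S = H·P̄·Hᵀ + R = [18470/51]
step 1: K = P̄·Hᵀ·S⁻¹ = [4081/18470; 1701/9235]
step 1: x' = x̄ + K·y = [-4737/18470, -7677/9235]
step 1: P' = (I − K·H)·P̄ = [35959/18470 -10626/9235; -10626/9235 8218/9235]
step 2: x̄ = F·x = [25971/18470, 23031/9235]
step 2: P̄ = F·P·Fᵀ + Q = [260591/18470 81186/9235; 81186/9235 83197/9235]
step 2: y = z − H·x̄ = [-104299/9235]
step 2: S = H·P̄·Hᵀ + R = [2262657/9235]
step 2: K = P̄·Hᵀ·S⁻¹ = [504149/2262657; 137321/754219]
step 2: x' = x̄ + K·y = [-5024473/4525314, 330046/754219]
step 2: P' = (I − K·H)·P̄ = [8802991/4525314 -866077/754219; -866077/754219 668932/754219]

step 0: x' = [3/17, 6/17], P' = [149/51 -31/17; -31/17 23/17]
step 1: x' = [-4737/18470, -7677/9235], P' = [35959/18470 -10626/9235; -10626/9235 8218/9235]
step 2: x' = [-5024473/4525314, 330046/754219], P' = [8802991/4525314 -866077/754219; -866077/754219 668932/754219]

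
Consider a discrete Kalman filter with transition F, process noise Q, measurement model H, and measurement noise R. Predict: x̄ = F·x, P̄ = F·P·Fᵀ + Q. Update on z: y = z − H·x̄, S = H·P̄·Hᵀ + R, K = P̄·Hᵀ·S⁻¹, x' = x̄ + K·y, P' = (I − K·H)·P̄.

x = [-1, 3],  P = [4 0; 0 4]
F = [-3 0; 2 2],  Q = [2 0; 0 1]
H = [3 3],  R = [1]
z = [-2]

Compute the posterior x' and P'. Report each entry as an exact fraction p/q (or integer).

x' = [-171/104, 211/208]
P' = [1535/52 -3063/104; -3063/104 6135/208]

x̄ = F·x = [3, 4]
P̄ = F·P·Fᵀ + Q = [38 -24; -24 33]
y = z − H·x̄ = [-23]
S = H·P̄·Hᵀ + R = [208]
K = P̄·Hᵀ·S⁻¹ = [21/104; 27/208]
x' = x̄ + K·y = [-171/104, 211/208]
P' = (I − K·H)·P̄ = [1535/52 -3063/104; -3063/104 6135/208]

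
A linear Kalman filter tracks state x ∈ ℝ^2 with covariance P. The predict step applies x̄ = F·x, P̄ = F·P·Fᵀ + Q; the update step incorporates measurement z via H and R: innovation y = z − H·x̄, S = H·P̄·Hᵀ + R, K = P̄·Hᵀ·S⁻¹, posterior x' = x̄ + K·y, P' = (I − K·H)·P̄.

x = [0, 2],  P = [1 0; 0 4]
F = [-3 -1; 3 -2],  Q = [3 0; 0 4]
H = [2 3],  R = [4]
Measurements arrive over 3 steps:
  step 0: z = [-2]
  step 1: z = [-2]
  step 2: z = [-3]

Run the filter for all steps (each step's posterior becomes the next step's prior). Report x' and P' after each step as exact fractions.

step 0: x' = [-228/317, -78/317], P' = [4231/317 -2782/317; -2782/317 1968/317]
step 1: x' = [897696/314051, -807066/314051], P' = [4464393/314051 -3081402/314051; -3081402/314051 2263376/314051]
step 2: x' = [630566457/349273549, -756195495/349273549], P' = [4738495271/349273549 -3272193734/349273549; -3272193734/349273549 2411601456/349273549]

step 0: x̄ = F·x = [-2, -4]
step 0: P̄ = F·P·Fᵀ + Q = [16 -1; -1 29]
step 0: y = z − H·x̄ = [14]
step 0: S = H·P̄·Hᵀ + R = [317]
step 0: K = P̄·Hᵀ·S⁻¹ = [29/317; 85/317]
step 0: x' = x̄ + K·y = [-228/317, -78/317]
step 0: P' = (I − K·H)·P̄ = [4231/317 -2782/317; -2782/317 1968/317]
step 1: x̄ = F·x = [762/317, -528/317]
step 1: P̄ = F·P·Fᵀ + Q = [24306/317 -42489/317; -42489/317 80603/317]
step 1: y = z − H·x̄ = [-574/317]
step 1: S = H·P̄·Hᵀ + R = [314051/317]
step 1: K = P̄·Hᵀ·S⁻¹ = [-78855/314051; 156831/314051]
step 1: x' = x̄ + K·y = [897696/314051, -807066/314051]
step 1: P' = (I − K·H)·P̄ = [4464393/314051 -3081402/314051; -3081402/314051 2263376/314051]
step 2: x̄ = F·x = [-1886022/314051, 4307220/314051]
step 2: P̄ = F·P·Fᵀ + Q = [24896654/314051 -44896991/314051; -44896991/314051 87466069/314051]
step 2: y = z − H·x̄ = [-10091769/314051]
step 2: S = H·P̄·Hᵀ + R = [349273549/314051]
step 2: K = P̄·Hᵀ·S⁻¹ = [-84897665/349273549; 172604225/349273549]
step 2: x' = x̄ + K·y = [630566457/349273549, -756195495/349273549]
step 2: P' = (I − K·H)·P̄ = [4738495271/349273549 -3272193734/349273549; -3272193734/349273549 2411601456/349273549]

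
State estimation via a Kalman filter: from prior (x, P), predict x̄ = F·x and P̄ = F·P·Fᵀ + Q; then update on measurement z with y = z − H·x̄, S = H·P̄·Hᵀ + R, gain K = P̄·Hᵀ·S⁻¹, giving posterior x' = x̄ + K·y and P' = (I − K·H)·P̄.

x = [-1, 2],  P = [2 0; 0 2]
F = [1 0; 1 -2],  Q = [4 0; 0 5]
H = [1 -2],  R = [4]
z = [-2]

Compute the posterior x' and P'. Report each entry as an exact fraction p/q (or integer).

x̄ = F·x = [-1, -5]
P̄ = F·P·Fᵀ + Q = [6 2; 2 15]
y = z − H·x̄ = [-11]
S = H·P̄·Hᵀ + R = [62]
K = P̄·Hᵀ·S⁻¹ = [1/31; -14/31]
x' = x̄ + K·y = [-42/31, -1/31]
P' = (I − K·H)·P̄ = [184/31 90/31; 90/31 73/31]

x' = [-42/31, -1/31]
P' = [184/31 90/31; 90/31 73/31]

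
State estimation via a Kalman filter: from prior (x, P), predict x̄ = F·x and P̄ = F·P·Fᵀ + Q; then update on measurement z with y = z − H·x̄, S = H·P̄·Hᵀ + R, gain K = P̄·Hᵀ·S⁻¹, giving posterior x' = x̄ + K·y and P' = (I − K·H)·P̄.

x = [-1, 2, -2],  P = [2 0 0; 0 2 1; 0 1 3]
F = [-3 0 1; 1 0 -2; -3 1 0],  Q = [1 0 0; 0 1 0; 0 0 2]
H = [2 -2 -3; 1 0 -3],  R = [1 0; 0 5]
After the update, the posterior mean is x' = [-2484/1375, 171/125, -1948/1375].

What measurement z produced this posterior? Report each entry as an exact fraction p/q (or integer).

x̄ = F·x = [1, 3, 5]
P̄ = F·P·Fᵀ + Q = [22 -12 19; -12 15 -8; 19 -8 22]
S = H·P̄·Hᵀ + R = [119 47; 47 111]
K = P̄·Hᵀ·S⁻¹ = [1433/5500 -2341/5500; -177/500 129/500; 877/11000 -5029/11000]
x' − x̄ = [-3859/1375, -204/125, -8823/1375] = K·y
y = (KᵀK)⁻¹·Kᵀ·(x' − x̄) = [17, 17]
z = y + H·x̄ = [17, 17] + [-19, -14] = [-2, 3]

z = [-2, 3]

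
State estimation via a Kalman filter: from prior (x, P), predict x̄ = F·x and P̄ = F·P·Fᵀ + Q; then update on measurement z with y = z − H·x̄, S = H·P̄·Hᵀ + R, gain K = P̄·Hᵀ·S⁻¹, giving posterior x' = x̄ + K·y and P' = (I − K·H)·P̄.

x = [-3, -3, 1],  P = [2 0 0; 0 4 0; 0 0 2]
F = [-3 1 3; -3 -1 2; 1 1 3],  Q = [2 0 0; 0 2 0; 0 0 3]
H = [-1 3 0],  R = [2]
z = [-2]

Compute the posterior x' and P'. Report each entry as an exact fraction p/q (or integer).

x̄ = F·x = [9, 14, -3]
P̄ = F·P·Fᵀ + Q = [42 26 16; 26 32 2; 16 2 27]
y = z − H·x̄ = [-35]
S = H·P̄·Hᵀ + R = [176]
K = P̄·Hᵀ·S⁻¹ = [9/44; 35/88; -5/88]
x' = x̄ + K·y = [81/44, 7/88, -89/88]
P' = (I − K·H)·P̄ = [381/11 257/22 397/22; 257/22 183/44 263/44; 397/22 263/44 1163/44]

x' = [81/44, 7/88, -89/88]
P' = [381/11 257/22 397/22; 257/22 183/44 263/44; 397/22 263/44 1163/44]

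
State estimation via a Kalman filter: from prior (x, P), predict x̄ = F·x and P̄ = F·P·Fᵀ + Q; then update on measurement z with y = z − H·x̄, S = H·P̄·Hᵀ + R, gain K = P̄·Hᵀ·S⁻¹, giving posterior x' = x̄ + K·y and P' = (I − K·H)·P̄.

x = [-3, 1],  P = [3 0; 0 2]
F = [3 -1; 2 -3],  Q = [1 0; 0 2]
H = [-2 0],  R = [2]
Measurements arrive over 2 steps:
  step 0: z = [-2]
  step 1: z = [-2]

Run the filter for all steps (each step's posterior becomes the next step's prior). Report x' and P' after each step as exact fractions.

step 0: x̄ = F·x = [-10, -9]
step 0: P̄ = F·P·Fᵀ + Q = [30 24; 24 32]
step 0: y = z − H·x̄ = [-22]
step 0: S = H·P̄·Hᵀ + R = [122]
step 0: K = P̄·Hᵀ·S⁻¹ = [-30/61; -24/61]
step 0: x' = x̄ + K·y = [50/61, -21/61]
step 0: P' = (I − K·H)·P̄ = [30/61 24/61; 24/61 800/61]
step 1: x̄ = F·x = [171/61, 163/61]
step 1: P̄ = F·P·Fᵀ + Q = [987/61 2316/61; 2316/61 7154/61]
step 1: y = z − H·x̄ = [220/61]
step 1: S = H·P̄·Hᵀ + R = [4070/61]
step 1: K = P̄·Hᵀ·S⁻¹ = [-987/2035; -2316/2035]
step 1: x' = x̄ + K·y = [39/37, -53/37]
step 1: P' = (I − K·H)·P̄ = [987/2035 2316/2035; 2316/2035 62798/2035]

step 0: x' = [50/61, -21/61], P' = [30/61 24/61; 24/61 800/61]
step 1: x' = [39/37, -53/37], P' = [987/2035 2316/2035; 2316/2035 62798/2035]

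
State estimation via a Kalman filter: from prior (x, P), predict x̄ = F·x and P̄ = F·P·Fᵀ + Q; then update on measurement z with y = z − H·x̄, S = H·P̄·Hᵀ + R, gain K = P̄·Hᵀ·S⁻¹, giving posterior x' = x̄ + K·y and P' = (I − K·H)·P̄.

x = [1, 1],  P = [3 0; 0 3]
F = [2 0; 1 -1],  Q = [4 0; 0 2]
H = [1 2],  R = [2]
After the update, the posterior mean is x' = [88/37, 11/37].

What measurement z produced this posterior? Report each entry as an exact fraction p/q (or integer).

x̄ = F·x = [2, 0]
P̄ = F·P·Fᵀ + Q = [16 6; 6 8]
S = H·P̄·Hᵀ + R = [74]
K = P̄·Hᵀ·S⁻¹ = [14/37; 11/37]
x' − x̄ = [14/37, 11/37] = K·y
y = (KᵀK)⁻¹·Kᵀ·(x' − x̄) = [1]
z = y + H·x̄ = [1] + [2] = [3]

z = [3]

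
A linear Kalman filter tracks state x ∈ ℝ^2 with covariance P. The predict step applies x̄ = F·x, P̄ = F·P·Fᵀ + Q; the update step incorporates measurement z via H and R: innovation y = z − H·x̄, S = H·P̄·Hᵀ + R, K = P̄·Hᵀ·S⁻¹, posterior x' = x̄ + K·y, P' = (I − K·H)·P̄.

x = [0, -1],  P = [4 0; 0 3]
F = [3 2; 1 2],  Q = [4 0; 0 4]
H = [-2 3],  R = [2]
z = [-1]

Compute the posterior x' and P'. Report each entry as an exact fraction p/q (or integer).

x' = [-118/51, -32/17]
P' = [2140/51 472/17; 472/17 316/17]

x̄ = F·x = [-2, -2]
P̄ = F·P·Fᵀ + Q = [52 24; 24 20]
y = z − H·x̄ = [1]
S = H·P̄·Hᵀ + R = [102]
K = P̄·Hᵀ·S⁻¹ = [-16/51; 2/17]
x' = x̄ + K·y = [-118/51, -32/17]
P' = (I − K·H)·P̄ = [2140/51 472/17; 472/17 316/17]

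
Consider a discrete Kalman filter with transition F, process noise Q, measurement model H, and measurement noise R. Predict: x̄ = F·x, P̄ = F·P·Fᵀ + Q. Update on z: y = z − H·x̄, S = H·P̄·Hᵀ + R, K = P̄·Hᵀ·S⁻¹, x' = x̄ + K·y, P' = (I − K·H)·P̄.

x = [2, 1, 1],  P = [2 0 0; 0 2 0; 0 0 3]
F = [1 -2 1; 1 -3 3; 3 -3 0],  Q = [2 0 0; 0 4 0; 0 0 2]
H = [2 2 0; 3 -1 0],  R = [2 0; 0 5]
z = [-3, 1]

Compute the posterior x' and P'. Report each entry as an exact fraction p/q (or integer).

x' = [-1481/8725, -11368/8725, 16941/8725]
P' = [2671/8725 -1537/8725 4494/8725; -1537/8725 4739/8725 -3468/8725; 4494/8725 -3468/8725 143666/8725]

x̄ = F·x = [1, 2, 3]
P̄ = F·P·Fᵀ + Q = [15 23 18; 23 51 24; 18 24 38]
y = z − H·x̄ = [-9, 0]
S = H·P̄·Hᵀ + R = [450 80; 80 53]
K = P̄·Hᵀ·S⁻¹ = [1134/8725 382/1745; 3202/8725 -374/1745; 1026/8725 678/1745]
x' = x̄ + K·y = [-1481/8725, -11368/8725, 16941/8725]
P' = (I − K·H)·P̄ = [2671/8725 -1537/8725 4494/8725; -1537/8725 4739/8725 -3468/8725; 4494/8725 -3468/8725 143666/8725]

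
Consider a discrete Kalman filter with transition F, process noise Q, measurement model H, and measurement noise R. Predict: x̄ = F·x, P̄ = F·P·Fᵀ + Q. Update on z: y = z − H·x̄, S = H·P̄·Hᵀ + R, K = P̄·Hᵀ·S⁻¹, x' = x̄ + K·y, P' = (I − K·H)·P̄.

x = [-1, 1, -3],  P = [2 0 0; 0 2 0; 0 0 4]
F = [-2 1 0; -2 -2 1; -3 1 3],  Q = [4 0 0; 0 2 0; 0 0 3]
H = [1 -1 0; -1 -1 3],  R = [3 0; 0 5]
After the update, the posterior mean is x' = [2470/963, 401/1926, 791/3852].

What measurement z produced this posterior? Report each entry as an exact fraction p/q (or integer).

z = [2, -2]

x̄ = F·x = [3, -3, -5]
P̄ = F·P·Fᵀ + Q = [14 4 14; 4 22 20; 14 20 59]
S = H·P̄·Hᵀ + R = [31 -10; -10 376]
K = P̄·Hᵀ·S⁻¹ = [1000/2889 211/2889; -1607/2889 437/5778; -413/5778 4373/11556]
x' − x̄ = [-419/963, 6179/1926, 20051/3852] = K·y
y = (KᵀK)⁻¹·Kᵀ·(x' − x̄) = [-4, 13]
z = y + H·x̄ = [-4, 13] + [6, -15] = [2, -2]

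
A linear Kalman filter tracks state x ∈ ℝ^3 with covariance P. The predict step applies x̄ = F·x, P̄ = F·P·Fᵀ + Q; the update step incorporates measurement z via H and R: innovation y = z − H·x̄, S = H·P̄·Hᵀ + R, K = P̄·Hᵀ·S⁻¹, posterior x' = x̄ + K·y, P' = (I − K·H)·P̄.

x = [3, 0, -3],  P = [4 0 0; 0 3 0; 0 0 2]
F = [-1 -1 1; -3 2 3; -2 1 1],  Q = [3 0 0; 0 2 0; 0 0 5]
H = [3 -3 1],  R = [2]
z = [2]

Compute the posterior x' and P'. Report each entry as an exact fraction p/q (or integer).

x' = [-2323/358, -1572/179, -1697/358]
P' = [4247/358 2610/179 2933/358; 2610/179 3460/179 2418/179; 2933/358 2418/179 5587/358]

x̄ = F·x = [-6, -18, -9]
P̄ = F·P·Fᵀ + Q = [12 12 7; 12 68 36; 7 36 26]
y = z − H·x̄ = [-25]
S = H·P̄·Hᵀ + R = [358]
K = P̄·Hᵀ·S⁻¹ = [7/358; -66/179; -61/358]
x' = x̄ + K·y = [-2323/358, -1572/179, -1697/358]
P' = (I − K·H)·P̄ = [4247/358 2610/179 2933/358; 2610/179 3460/179 2418/179; 2933/358 2418/179 5587/358]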